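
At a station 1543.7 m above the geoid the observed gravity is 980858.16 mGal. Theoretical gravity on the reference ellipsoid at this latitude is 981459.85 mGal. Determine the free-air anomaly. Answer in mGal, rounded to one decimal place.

Free-air correction = 0.3086 × 1543.7 = 476.39 mGal
Free-air anomaly = 980858.16 − 981459.85 + (476.39) = -125.30 mGal

-125.3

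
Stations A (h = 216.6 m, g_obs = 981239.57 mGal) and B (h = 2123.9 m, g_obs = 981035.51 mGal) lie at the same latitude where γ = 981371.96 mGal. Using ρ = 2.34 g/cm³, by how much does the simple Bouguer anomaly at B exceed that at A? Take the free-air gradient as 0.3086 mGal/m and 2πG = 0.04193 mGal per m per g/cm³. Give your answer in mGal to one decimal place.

197.4

Δg_SB(A) = 981239.57 − 981371.96 + 0.3086×216.6 − 0.04193×2.34×216.6 = -86.80 mGal
Δg_SB(B) = 981035.51 − 981371.96 + 0.3086×2123.9 − 0.04193×2.34×2123.9 = 110.60 mGal
Difference = 110.60 − (-86.80) = 197.40 mGal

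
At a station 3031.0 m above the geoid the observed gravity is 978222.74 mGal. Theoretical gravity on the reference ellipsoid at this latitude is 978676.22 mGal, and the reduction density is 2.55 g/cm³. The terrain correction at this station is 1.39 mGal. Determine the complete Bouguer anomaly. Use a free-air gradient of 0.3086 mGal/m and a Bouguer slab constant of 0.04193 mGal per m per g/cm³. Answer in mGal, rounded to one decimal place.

159.2

Free-air correction = 0.3086 × 3031.0 = 935.37 mGal
Free-air anomaly = 978222.74 − 978676.22 + (935.37) = 481.89 mGal
Bouguer slab correction = 0.04193 × 2.55 × 3031.0 = 324.08 mGal
Simple Bouguer anomaly = 481.89 − (324.08) = 157.81 mGal
Complete Bouguer anomaly = 157.81 + 1.39 = 159.20 mGal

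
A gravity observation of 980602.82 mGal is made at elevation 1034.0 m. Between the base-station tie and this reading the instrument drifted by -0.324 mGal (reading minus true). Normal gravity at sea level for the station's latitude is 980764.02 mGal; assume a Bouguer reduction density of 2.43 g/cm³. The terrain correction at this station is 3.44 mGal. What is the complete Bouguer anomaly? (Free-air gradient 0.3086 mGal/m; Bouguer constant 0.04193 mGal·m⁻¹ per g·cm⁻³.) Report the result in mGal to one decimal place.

Drift-corrected reading = 980602.82 − (-0.324) = 980603.144 mGal
Free-air correction = 0.3086 × 1034.0 = 319.09 mGal
Free-air anomaly = 980603.144 − 980764.02 + (319.09) = 158.214 mGal
Bouguer slab correction = 0.04193 × 2.43 × 1034.0 = 105.35 mGal
Simple Bouguer anomaly = 158.214 − (105.35) = 52.864 mGal
Complete Bouguer anomaly = 52.864 + 3.44 = 56.304 mGal

56.3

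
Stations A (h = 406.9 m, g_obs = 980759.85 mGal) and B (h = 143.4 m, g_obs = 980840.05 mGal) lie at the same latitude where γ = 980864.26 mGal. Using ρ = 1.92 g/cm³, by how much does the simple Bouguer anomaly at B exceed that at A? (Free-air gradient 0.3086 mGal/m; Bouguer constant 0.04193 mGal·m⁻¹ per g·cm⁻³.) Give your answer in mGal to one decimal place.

20.1

Δg_SB(A) = 980759.85 − 980864.26 + 0.3086×406.9 − 0.04193×1.92×406.9 = -11.60 mGal
Δg_SB(B) = 980840.05 − 980864.26 + 0.3086×143.4 − 0.04193×1.92×143.4 = 8.50 mGal
Difference = 8.50 − (-11.60) = 20.10 mGal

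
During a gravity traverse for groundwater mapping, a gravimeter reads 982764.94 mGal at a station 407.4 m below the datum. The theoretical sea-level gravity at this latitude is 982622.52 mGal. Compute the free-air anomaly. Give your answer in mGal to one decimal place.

16.7

Free-air correction = 0.3086 × -407.4 = -125.72 mGal
Free-air anomaly = 982764.94 − 982622.52 + (-125.72) = 16.70 mGal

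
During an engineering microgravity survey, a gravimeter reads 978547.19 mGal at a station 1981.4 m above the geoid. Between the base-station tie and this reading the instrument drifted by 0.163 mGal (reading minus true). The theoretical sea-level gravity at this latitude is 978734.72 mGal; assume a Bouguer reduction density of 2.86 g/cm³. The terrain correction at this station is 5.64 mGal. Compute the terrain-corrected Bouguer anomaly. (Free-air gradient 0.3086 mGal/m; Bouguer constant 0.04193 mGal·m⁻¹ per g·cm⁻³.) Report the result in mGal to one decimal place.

Drift-corrected reading = 978547.19 − (0.163) = 978547.027 mGal
Free-air correction = 0.3086 × 1981.4 = 611.46 mGal
Free-air anomaly = 978547.027 − 978734.72 + (611.46) = 423.767 mGal
Bouguer slab correction = 0.04193 × 2.86 × 1981.4 = 237.61 mGal
Simple Bouguer anomaly = 423.767 − (237.61) = 186.157 mGal
Complete Bouguer anomaly = 186.157 + 5.64 = 191.797 mGal

191.8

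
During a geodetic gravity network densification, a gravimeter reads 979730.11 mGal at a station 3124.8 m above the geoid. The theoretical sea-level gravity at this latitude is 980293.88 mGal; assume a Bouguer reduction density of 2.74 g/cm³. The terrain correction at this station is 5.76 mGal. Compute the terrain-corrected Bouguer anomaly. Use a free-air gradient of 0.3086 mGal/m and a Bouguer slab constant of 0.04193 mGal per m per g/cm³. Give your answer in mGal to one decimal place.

Free-air correction = 0.3086 × 3124.8 = 964.31 mGal
Free-air anomaly = 979730.11 − 980293.88 + (964.31) = 400.54 mGal
Bouguer slab correction = 0.04193 × 2.74 × 3124.8 = 359.00 mGal
Simple Bouguer anomaly = 400.54 − (359.00) = 41.54 mGal
Complete Bouguer anomaly = 41.54 + 5.76 = 47.30 mGal

47.3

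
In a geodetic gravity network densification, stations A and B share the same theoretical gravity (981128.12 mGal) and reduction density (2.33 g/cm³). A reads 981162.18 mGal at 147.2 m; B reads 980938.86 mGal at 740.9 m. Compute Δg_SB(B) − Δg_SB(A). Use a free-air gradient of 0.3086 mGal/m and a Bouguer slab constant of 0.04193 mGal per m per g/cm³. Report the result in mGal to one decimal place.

-98.1

Δg_SB(A) = 981162.18 − 981128.12 + 0.3086×147.2 − 0.04193×2.33×147.2 = 65.10 mGal
Δg_SB(B) = 980938.86 − 981128.12 + 0.3086×740.9 − 0.04193×2.33×740.9 = -33.00 mGal
Difference = -33.00 − (65.10) = -98.10 mGal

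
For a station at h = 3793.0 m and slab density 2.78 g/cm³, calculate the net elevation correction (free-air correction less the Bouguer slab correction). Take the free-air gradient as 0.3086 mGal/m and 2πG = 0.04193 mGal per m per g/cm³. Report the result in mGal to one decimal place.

728.4

Combined gradient = 0.3086 − 0.04193 × 2.78 = 0.1920346 mGal/m
Combined elevation correction = 0.1920346 × 3793.0 = 728.4 mGal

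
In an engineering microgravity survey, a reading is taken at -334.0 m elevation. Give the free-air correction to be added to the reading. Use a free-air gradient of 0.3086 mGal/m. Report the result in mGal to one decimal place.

Free-air correction = 0.3086 × -334.0 = -103.1 mGal

-103.1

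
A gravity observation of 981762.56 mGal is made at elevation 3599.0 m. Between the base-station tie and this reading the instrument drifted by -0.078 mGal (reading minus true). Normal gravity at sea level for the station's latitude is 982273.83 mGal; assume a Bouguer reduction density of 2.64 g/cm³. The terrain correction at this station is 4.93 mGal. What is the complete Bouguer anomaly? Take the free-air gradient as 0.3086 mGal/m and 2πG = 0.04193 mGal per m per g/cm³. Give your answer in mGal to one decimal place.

206.0

Drift-corrected reading = 981762.56 − (-0.078) = 981762.638 mGal
Free-air correction = 0.3086 × 3599.0 = 1110.65 mGal
Free-air anomaly = 981762.638 − 982273.83 + (1110.65) = 599.458 mGal
Bouguer slab correction = 0.04193 × 2.64 × 3599.0 = 398.39 mGal
Simple Bouguer anomaly = 599.458 − (398.39) = 201.068 mGal
Complete Bouguer anomaly = 201.068 + 4.93 = 205.998 mGal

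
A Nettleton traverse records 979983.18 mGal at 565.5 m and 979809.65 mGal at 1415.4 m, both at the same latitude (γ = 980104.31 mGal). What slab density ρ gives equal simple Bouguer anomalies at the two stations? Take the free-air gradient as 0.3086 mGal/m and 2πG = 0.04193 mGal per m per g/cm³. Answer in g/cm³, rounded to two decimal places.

Δg_obs = 979809.65 − 979983.18 = -173.53 mGal over Δh = 1415.4 − 565.5 = 849.9 m
Equal Bouguer anomalies ⇒ Δg_obs + (0.3086 − 0.04193ρ)·Δh = 0
0.3086 − 0.04193ρ = −Δg_obs/Δh = 0.20418
ρ = (0.3086 − 0.20418) / 0.04193 = 2.49 g/cm³

2.49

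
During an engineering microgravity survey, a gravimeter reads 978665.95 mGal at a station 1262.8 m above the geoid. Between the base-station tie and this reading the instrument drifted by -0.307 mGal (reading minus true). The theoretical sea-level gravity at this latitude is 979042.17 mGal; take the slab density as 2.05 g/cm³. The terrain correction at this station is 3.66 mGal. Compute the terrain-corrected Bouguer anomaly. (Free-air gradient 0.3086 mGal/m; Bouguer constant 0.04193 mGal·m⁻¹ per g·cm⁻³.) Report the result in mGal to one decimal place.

Drift-corrected reading = 978665.95 − (-0.307) = 978666.257 mGal
Free-air correction = 0.3086 × 1262.8 = 389.70 mGal
Free-air anomaly = 978666.257 − 979042.17 + (389.70) = 13.787 mGal
Bouguer slab correction = 0.04193 × 2.05 × 1262.8 = 108.55 mGal
Simple Bouguer anomaly = 13.787 − (108.55) = -94.763 mGal
Complete Bouguer anomaly = -94.763 + 3.66 = -91.103 mGal

-91.1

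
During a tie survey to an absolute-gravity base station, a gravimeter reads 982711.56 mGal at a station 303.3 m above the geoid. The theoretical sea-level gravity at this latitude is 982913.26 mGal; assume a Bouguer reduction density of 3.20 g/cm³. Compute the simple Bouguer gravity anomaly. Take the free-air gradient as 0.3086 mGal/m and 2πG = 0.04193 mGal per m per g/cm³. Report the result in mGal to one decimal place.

Free-air correction = 0.3086 × 303.3 = 93.60 mGal
Free-air anomaly = 982711.56 − 982913.26 + (93.60) = -108.10 mGal
Bouguer slab correction = 0.04193 × 3.20 × 303.3 = 40.70 mGal
Simple Bouguer anomaly = -108.10 − (40.70) = -148.80 mGal

-148.8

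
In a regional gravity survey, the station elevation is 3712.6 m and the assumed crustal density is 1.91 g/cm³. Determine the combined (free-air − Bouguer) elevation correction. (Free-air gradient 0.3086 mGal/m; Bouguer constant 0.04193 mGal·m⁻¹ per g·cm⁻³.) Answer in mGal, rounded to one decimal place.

848.4

Combined gradient = 0.3086 − 0.04193 × 1.91 = 0.2285137 mGal/m
Combined elevation correction = 0.2285137 × 3712.6 = 848.4 mGal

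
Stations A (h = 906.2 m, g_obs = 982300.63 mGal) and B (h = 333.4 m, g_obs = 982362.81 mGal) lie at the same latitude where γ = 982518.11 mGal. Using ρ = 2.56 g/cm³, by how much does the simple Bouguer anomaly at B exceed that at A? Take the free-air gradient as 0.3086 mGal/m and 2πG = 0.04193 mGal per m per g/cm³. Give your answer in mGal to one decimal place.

Δg_SB(A) = 982300.63 − 982518.11 + 0.3086×906.2 − 0.04193×2.56×906.2 = -35.10 mGal
Δg_SB(B) = 982362.81 − 982518.11 + 0.3086×333.4 − 0.04193×2.56×333.4 = -88.20 mGal
Difference = -88.20 − (-35.10) = -53.10 mGal

-53.1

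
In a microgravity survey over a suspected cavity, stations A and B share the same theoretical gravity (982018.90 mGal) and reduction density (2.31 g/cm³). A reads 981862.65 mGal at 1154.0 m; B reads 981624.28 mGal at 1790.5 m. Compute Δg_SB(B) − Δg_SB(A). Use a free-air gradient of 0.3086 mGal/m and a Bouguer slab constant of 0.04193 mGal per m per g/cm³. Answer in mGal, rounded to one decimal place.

-103.6

Δg_SB(A) = 981862.65 − 982018.90 + 0.3086×1154.0 − 0.04193×2.31×1154.0 = 88.10 mGal
Δg_SB(B) = 981624.28 − 982018.90 + 0.3086×1790.5 − 0.04193×2.31×1790.5 = -15.50 mGal
Difference = -15.50 − (88.10) = -103.60 mGal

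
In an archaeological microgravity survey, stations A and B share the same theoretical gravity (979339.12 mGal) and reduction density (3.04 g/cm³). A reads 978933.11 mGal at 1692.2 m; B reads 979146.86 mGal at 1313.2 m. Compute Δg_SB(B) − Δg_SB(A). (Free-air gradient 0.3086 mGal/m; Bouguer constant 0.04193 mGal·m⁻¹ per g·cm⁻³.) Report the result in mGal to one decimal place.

Δg_SB(A) = 978933.11 − 979339.12 + 0.3086×1692.2 − 0.04193×3.04×1692.2 = -99.50 mGal
Δg_SB(B) = 979146.86 − 979339.12 + 0.3086×1313.2 − 0.04193×3.04×1313.2 = 45.60 mGal
Difference = 45.60 − (-99.50) = 145.10 mGal

145.1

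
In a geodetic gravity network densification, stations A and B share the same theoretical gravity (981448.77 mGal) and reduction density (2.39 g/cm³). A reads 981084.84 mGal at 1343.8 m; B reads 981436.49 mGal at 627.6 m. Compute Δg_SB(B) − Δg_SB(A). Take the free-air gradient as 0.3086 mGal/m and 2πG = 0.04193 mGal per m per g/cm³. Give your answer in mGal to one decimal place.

202.4

Δg_SB(A) = 981084.84 − 981448.77 + 0.3086×1343.8 − 0.04193×2.39×1343.8 = -83.90 mGal
Δg_SB(B) = 981436.49 − 981448.77 + 0.3086×627.6 − 0.04193×2.39×627.6 = 118.50 mGal
Difference = 118.50 − (-83.90) = 202.40 mGal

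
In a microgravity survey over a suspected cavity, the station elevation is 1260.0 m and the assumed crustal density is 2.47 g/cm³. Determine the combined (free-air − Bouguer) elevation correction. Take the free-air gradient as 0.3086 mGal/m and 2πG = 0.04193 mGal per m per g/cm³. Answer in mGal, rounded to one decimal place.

258.3

Combined gradient = 0.3086 − 0.04193 × 2.47 = 0.2050329 mGal/m
Combined elevation correction = 0.2050329 × 1260.0 = 258.3 mGal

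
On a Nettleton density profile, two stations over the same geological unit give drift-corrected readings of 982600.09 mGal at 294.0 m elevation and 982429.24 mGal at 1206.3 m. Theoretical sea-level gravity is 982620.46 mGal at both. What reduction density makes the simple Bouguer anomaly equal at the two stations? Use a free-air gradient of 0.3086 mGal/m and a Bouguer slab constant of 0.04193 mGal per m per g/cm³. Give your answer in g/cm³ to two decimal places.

2.89

Δg_obs = 982429.24 − 982600.09 = -170.85 mGal over Δh = 1206.3 − 294.0 = 912.3 m
Equal Bouguer anomalies ⇒ Δg_obs + (0.3086 − 0.04193ρ)·Δh = 0
0.3086 − 0.04193ρ = −Δg_obs/Δh = 0.18727
ρ = (0.3086 − 0.18727) / 0.04193 = 2.89 g/cm³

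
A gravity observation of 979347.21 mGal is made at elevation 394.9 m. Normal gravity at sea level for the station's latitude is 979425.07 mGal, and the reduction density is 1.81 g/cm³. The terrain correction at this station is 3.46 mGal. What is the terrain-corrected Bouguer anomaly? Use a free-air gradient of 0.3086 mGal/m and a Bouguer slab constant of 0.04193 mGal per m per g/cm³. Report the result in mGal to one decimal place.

17.5

Free-air correction = 0.3086 × 394.9 = 121.87 mGal
Free-air anomaly = 979347.21 − 979425.07 + (121.87) = 44.01 mGal
Bouguer slab correction = 0.04193 × 1.81 × 394.9 = 29.97 mGal
Simple Bouguer anomaly = 44.01 − (29.97) = 14.04 mGal
Complete Bouguer anomaly = 14.04 + 3.46 = 17.50 mGal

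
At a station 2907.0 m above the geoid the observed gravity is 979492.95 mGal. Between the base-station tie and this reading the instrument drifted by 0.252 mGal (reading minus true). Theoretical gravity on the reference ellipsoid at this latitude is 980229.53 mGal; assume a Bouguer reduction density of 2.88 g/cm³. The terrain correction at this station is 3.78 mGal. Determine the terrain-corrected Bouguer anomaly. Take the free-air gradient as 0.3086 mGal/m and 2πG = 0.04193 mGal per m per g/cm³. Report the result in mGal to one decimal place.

Drift-corrected reading = 979492.95 − (0.252) = 979492.698 mGal
Free-air correction = 0.3086 × 2907.0 = 897.10 mGal
Free-air anomaly = 979492.698 − 980229.53 + (897.10) = 160.268 mGal
Bouguer slab correction = 0.04193 × 2.88 × 2907.0 = 351.04 mGal
Simple Bouguer anomaly = 160.268 − (351.04) = -190.772 mGal
Complete Bouguer anomaly = -190.772 + 3.78 = -186.992 mGal

-187.0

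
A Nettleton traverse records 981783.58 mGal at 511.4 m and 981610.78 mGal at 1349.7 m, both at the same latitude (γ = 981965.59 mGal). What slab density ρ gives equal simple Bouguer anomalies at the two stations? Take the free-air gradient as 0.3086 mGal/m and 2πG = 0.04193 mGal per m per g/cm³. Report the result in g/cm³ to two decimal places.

2.44

Δg_obs = 981610.78 − 981783.58 = -172.80 mGal over Δh = 1349.7 − 511.4 = 838.3 m
Equal Bouguer anomalies ⇒ Δg_obs + (0.3086 − 0.04193ρ)·Δh = 0
0.3086 − 0.04193ρ = −Δg_obs/Δh = 0.20613
ρ = (0.3086 − 0.20613) / 0.04193 = 2.44 g/cm³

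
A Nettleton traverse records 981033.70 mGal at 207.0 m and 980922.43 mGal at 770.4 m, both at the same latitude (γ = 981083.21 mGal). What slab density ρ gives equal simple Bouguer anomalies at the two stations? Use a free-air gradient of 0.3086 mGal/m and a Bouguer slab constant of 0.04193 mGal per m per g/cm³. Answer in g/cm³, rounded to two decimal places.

2.65

Δg_obs = 980922.43 − 981033.70 = -111.27 mGal over Δh = 770.4 − 207.0 = 563.4 m
Equal Bouguer anomalies ⇒ Δg_obs + (0.3086 − 0.04193ρ)·Δh = 0
0.3086 − 0.04193ρ = −Δg_obs/Δh = 0.19750
ρ = (0.3086 − 0.19750) / 0.04193 = 2.65 g/cm³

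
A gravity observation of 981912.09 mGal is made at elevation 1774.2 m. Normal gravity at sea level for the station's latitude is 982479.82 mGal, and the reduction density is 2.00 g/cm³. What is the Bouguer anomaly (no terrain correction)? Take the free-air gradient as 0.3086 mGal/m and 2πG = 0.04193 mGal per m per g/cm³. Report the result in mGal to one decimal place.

-169.0

Free-air correction = 0.3086 × 1774.2 = 547.52 mGal
Free-air anomaly = 981912.09 − 982479.82 + (547.52) = -20.21 mGal
Bouguer slab correction = 0.04193 × 2.00 × 1774.2 = 148.78 mGal
Simple Bouguer anomaly = -20.21 − (148.78) = -168.99 mGal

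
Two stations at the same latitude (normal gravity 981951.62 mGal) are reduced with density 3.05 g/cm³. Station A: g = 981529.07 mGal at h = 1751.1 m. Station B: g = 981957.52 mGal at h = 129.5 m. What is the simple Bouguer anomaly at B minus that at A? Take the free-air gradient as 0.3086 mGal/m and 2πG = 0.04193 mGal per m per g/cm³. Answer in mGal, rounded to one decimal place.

135.4

Δg_SB(A) = 981529.07 − 981951.62 + 0.3086×1751.1 − 0.04193×3.05×1751.1 = -106.10 mGal
Δg_SB(B) = 981957.52 − 981951.62 + 0.3086×129.5 − 0.04193×3.05×129.5 = 29.30 mGal
Difference = 29.30 − (-106.10) = 135.40 mGal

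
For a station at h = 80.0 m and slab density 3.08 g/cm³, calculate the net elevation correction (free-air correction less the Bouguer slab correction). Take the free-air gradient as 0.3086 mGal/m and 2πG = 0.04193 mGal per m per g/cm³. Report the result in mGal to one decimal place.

14.4

Combined gradient = 0.3086 − 0.04193 × 3.08 = 0.1794556 mGal/m
Combined elevation correction = 0.1794556 × 80.0 = 14.4 mGal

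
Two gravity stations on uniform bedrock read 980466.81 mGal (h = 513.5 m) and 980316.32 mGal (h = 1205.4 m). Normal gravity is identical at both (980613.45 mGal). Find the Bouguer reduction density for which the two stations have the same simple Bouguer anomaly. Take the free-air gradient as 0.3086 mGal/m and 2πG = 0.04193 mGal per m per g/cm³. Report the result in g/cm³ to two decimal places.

Δg_obs = 980316.32 − 980466.81 = -150.49 mGal over Δh = 1205.4 − 513.5 = 691.9 m
Equal Bouguer anomalies ⇒ Δg_obs + (0.3086 − 0.04193ρ)·Δh = 0
0.3086 − 0.04193ρ = −Δg_obs/Δh = 0.21750
ρ = (0.3086 − 0.21750) / 0.04193 = 2.17 g/cm³

2.17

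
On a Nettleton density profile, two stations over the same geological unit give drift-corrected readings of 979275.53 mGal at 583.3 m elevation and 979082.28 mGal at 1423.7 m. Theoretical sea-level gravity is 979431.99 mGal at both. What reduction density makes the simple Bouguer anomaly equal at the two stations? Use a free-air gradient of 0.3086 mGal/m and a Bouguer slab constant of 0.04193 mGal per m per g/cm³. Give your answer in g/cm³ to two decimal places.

Δg_obs = 979082.28 − 979275.53 = -193.25 mGal over Δh = 1423.7 − 583.3 = 840.4 m
Equal Bouguer anomalies ⇒ Δg_obs + (0.3086 − 0.04193ρ)·Δh = 0
0.3086 − 0.04193ρ = −Δg_obs/Δh = 0.22995
ρ = (0.3086 − 0.22995) / 0.04193 = 1.88 g/cm³

1.88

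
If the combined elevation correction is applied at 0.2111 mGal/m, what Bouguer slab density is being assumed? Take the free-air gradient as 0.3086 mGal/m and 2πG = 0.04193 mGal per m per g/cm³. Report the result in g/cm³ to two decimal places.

0.2111 = 0.3086 − 0.04193 × ρ
ρ = (0.3086 − 0.2111) / 0.04193 = 2.33 g/cm³

2.33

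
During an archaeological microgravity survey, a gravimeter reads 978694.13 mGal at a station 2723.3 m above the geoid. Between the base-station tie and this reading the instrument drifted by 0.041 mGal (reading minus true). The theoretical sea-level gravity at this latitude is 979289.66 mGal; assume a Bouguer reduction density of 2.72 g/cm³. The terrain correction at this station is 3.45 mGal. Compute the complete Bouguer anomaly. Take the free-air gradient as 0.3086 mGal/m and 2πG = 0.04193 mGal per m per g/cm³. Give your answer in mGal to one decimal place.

Drift-corrected reading = 978694.13 − (0.041) = 978694.089 mGal
Free-air correction = 0.3086 × 2723.3 = 840.41 mGal
Free-air anomaly = 978694.089 − 979289.66 + (840.41) = 244.839 mGal
Bouguer slab correction = 0.04193 × 2.72 × 2723.3 = 310.59 mGal
Simple Bouguer anomaly = 244.839 − (310.59) = -65.751 mGal
Complete Bouguer anomaly = -65.751 + 3.45 = -62.301 mGal

-62.3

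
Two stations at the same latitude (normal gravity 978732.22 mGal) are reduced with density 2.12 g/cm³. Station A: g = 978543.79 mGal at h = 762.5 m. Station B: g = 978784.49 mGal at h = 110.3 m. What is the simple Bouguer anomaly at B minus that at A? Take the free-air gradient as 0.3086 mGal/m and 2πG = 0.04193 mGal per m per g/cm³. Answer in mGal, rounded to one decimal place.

97.4

Δg_SB(A) = 978543.79 − 978732.22 + 0.3086×762.5 − 0.04193×2.12×762.5 = -20.90 mGal
Δg_SB(B) = 978784.49 − 978732.22 + 0.3086×110.3 − 0.04193×2.12×110.3 = 76.50 mGal
Difference = 76.50 − (-20.90) = 97.40 mGal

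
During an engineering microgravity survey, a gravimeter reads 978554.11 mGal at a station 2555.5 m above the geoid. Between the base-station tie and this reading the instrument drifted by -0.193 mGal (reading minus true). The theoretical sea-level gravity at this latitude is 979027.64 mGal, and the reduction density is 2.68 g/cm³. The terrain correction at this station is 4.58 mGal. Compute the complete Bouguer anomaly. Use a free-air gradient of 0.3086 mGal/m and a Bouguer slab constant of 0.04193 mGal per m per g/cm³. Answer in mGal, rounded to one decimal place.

Drift-corrected reading = 978554.11 − (-0.193) = 978554.303 mGal
Free-air correction = 0.3086 × 2555.5 = 788.63 mGal
Free-air anomaly = 978554.303 − 979027.64 + (788.63) = 315.293 mGal
Bouguer slab correction = 0.04193 × 2.68 × 2555.5 = 287.17 mGal
Simple Bouguer anomaly = 315.293 − (287.17) = 28.123 mGal
Complete Bouguer anomaly = 28.123 + 4.58 = 32.703 mGal

32.7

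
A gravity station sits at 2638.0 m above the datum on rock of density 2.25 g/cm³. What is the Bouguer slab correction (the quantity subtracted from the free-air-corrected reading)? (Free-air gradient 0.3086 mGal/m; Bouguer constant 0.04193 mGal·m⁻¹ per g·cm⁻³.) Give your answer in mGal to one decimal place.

248.9

Bouguer slab correction = 0.04193 × 2.25 × 2638.0 = 248.9 mGal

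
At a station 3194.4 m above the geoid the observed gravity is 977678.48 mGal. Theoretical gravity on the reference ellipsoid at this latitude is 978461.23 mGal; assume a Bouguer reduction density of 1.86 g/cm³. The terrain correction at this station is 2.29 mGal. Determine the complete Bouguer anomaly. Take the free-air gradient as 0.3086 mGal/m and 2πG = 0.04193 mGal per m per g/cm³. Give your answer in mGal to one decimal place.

-43.8

Free-air correction = 0.3086 × 3194.4 = 985.79 mGal
Free-air anomaly = 977678.48 − 978461.23 + (985.79) = 203.04 mGal
Bouguer slab correction = 0.04193 × 1.86 × 3194.4 = 249.13 mGal
Simple Bouguer anomaly = 203.04 − (249.13) = -46.09 mGal
Complete Bouguer anomaly = -46.09 + 2.29 = -43.80 mGal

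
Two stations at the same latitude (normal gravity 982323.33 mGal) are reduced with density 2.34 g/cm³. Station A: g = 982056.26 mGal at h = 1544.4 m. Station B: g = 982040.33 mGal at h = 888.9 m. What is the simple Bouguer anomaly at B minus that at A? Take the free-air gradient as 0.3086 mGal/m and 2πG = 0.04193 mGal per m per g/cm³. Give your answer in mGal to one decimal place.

Δg_SB(A) = 982056.26 − 982323.33 + 0.3086×1544.4 − 0.04193×2.34×1544.4 = 58.00 mGal
Δg_SB(B) = 982040.33 − 982323.33 + 0.3086×888.9 − 0.04193×2.34×888.9 = -95.90 mGal
Difference = -95.90 − (58.00) = -153.90 mGal

-153.9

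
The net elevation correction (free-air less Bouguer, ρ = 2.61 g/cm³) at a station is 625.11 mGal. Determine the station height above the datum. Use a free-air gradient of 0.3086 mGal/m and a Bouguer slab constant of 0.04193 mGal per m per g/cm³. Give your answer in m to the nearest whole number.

3139

Combined gradient = 0.3086 − 0.04193 × 2.61 = 0.1991627 mGal/m
h = 625.11 / 0.1991627 = 3138.69 m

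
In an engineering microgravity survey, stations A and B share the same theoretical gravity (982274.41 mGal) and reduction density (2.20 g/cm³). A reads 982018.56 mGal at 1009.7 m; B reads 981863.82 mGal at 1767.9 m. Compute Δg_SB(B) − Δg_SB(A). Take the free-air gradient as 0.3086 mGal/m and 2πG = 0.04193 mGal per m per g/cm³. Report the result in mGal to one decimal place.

Δg_SB(A) = 982018.56 − 982274.41 + 0.3086×1009.7 − 0.04193×2.20×1009.7 = -37.40 mGal
Δg_SB(B) = 981863.82 − 982274.41 + 0.3086×1767.9 − 0.04193×2.20×1767.9 = -28.10 mGal
Difference = -28.10 − (-37.40) = 9.30 mGal

9.3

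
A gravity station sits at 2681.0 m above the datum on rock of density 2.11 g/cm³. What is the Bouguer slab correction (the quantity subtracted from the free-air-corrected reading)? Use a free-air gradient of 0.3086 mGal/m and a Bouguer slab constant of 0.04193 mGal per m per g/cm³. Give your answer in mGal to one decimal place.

237.2

Bouguer slab correction = 0.04193 × 2.11 × 2681.0 = 237.2 mGal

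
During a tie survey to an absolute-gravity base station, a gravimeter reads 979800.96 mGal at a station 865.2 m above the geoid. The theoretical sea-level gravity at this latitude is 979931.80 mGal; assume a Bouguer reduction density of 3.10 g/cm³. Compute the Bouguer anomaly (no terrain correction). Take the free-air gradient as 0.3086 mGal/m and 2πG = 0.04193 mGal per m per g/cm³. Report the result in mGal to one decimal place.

Free-air correction = 0.3086 × 865.2 = 267.00 mGal
Free-air anomaly = 979800.96 − 979931.80 + (267.00) = 136.16 mGal
Bouguer slab correction = 0.04193 × 3.10 × 865.2 = 112.46 mGal
Simple Bouguer anomaly = 136.16 − (112.46) = 23.70 mGal

23.7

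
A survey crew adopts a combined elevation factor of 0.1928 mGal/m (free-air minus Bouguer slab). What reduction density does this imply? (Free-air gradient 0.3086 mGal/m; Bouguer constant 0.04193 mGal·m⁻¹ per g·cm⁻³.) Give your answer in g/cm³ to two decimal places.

0.1928 = 0.3086 − 0.04193 × ρ
ρ = (0.3086 − 0.1928) / 0.04193 = 2.76 g/cm³

2.76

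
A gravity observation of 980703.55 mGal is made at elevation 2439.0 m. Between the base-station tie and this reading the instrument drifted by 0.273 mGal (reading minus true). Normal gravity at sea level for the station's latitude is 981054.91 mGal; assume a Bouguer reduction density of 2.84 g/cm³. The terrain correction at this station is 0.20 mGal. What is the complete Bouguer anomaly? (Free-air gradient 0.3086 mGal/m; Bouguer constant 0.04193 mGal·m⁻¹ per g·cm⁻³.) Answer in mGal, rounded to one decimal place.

Drift-corrected reading = 980703.55 − (0.273) = 980703.277 mGal
Free-air correction = 0.3086 × 2439.0 = 752.68 mGal
Free-air anomaly = 980703.277 − 981054.91 + (752.68) = 401.047 mGal
Bouguer slab correction = 0.04193 × 2.84 × 2439.0 = 290.44 mGal
Simple Bouguer anomaly = 401.047 − (290.44) = 110.607 mGal
Complete Bouguer anomaly = 110.607 + 0.20 = 110.807 mGal

110.8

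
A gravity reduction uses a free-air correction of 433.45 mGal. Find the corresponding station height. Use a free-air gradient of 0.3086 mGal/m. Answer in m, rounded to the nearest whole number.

h = 433.45 / 0.3086 = 1404.57 m

1405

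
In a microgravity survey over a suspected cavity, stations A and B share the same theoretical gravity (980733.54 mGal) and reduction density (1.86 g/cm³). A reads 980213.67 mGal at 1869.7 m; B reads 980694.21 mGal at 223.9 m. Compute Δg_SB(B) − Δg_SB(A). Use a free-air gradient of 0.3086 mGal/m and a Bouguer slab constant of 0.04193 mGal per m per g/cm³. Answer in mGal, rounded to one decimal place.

Δg_SB(A) = 980213.67 − 980733.54 + 0.3086×1869.7 − 0.04193×1.86×1869.7 = -88.70 mGal
Δg_SB(B) = 980694.21 − 980733.54 + 0.3086×223.9 − 0.04193×1.86×223.9 = 12.30 mGal
Difference = 12.30 − (-88.70) = 101.00 mGal

101.0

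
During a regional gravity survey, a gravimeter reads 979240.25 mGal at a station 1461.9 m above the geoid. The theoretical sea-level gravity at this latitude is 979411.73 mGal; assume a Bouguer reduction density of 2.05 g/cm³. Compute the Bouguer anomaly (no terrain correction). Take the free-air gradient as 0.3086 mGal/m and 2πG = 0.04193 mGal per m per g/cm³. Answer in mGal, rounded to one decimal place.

154.0

Free-air correction = 0.3086 × 1461.9 = 451.14 mGal
Free-air anomaly = 979240.25 − 979411.73 + (451.14) = 279.66 mGal
Bouguer slab correction = 0.04193 × 2.05 × 1461.9 = 125.66 mGal
Simple Bouguer anomaly = 279.66 − (125.66) = 154.00 mGal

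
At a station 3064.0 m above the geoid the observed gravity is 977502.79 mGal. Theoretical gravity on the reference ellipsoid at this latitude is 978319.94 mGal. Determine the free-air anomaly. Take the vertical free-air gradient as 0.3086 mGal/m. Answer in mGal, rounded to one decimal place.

128.4

Free-air correction = 0.3086 × 3064.0 = 945.55 mGal
Free-air anomaly = 977502.79 − 978319.94 + (945.55) = 128.40 mGal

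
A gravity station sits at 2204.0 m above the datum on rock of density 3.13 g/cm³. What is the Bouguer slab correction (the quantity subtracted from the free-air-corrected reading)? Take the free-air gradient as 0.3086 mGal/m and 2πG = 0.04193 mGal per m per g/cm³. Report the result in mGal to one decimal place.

289.3

Bouguer slab correction = 0.04193 × 3.13 × 2204.0 = 289.3 mGal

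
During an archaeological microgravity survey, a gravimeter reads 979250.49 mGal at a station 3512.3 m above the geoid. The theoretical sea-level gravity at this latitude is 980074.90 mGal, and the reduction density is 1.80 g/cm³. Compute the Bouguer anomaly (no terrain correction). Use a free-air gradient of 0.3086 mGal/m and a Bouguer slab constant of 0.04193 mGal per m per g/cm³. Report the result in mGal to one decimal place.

-5.6

Free-air correction = 0.3086 × 3512.3 = 1083.90 mGal
Free-air anomaly = 979250.49 − 980074.90 + (1083.90) = 259.49 mGal
Bouguer slab correction = 0.04193 × 1.80 × 3512.3 = 265.09 mGal
Simple Bouguer anomaly = 259.49 − (265.09) = -5.60 mGal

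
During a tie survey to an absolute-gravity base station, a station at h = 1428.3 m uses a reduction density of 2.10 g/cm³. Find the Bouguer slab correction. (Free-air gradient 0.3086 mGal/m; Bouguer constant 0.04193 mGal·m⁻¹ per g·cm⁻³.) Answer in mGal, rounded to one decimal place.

Bouguer slab correction = 0.04193 × 2.10 × 1428.3 = 125.8 mGal

125.8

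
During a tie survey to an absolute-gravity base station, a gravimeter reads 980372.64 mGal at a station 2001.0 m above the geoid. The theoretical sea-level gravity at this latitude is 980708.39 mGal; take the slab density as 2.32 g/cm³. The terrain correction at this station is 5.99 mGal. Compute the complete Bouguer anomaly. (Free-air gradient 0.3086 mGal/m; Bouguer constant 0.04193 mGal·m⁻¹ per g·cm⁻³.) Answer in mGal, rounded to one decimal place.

Free-air correction = 0.3086 × 2001.0 = 617.51 mGal
Free-air anomaly = 980372.64 − 980708.39 + (617.51) = 281.76 mGal
Bouguer slab correction = 0.04193 × 2.32 × 2001.0 = 194.65 mGal
Simple Bouguer anomaly = 281.76 − (194.65) = 87.11 mGal
Complete Bouguer anomaly = 87.11 + 5.99 = 93.10 mGal

93.1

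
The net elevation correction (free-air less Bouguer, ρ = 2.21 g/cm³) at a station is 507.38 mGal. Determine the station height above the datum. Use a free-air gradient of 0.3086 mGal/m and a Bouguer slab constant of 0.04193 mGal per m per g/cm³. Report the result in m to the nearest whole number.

2350

Combined gradient = 0.3086 − 0.04193 × 2.21 = 0.2159347 mGal/m
h = 507.38 / 0.2159347 = 2349.69 m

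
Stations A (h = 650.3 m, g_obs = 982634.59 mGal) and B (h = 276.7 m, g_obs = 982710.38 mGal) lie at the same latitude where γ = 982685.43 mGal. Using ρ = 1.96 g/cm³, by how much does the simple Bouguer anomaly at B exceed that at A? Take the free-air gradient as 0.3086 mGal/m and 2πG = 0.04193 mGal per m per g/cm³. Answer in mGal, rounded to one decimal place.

Δg_SB(A) = 982634.59 − 982685.43 + 0.3086×650.3 − 0.04193×1.96×650.3 = 96.40 mGal
Δg_SB(B) = 982710.38 − 982685.43 + 0.3086×276.7 − 0.04193×1.96×276.7 = 87.60 mGal
Difference = 87.60 − (96.40) = -8.80 mGal

-8.8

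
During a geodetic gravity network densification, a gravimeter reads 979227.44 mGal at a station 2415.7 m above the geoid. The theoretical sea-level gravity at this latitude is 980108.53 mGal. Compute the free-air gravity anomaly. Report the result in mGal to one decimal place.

Free-air correction = 0.3086 × 2415.7 = 745.49 mGal
Free-air anomaly = 979227.44 − 980108.53 + (745.49) = -135.60 mGal

-135.6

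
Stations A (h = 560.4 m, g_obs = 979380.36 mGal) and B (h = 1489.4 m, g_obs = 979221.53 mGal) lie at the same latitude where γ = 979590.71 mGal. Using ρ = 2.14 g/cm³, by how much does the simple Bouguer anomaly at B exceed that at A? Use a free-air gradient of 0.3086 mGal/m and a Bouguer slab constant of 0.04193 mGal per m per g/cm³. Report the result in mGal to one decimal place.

44.5

Δg_SB(A) = 979380.36 − 979590.71 + 0.3086×560.4 − 0.04193×2.14×560.4 = -87.70 mGal
Δg_SB(B) = 979221.53 − 979590.71 + 0.3086×1489.4 − 0.04193×2.14×1489.4 = -43.20 mGal
Difference = -43.20 − (-87.70) = 44.50 mGal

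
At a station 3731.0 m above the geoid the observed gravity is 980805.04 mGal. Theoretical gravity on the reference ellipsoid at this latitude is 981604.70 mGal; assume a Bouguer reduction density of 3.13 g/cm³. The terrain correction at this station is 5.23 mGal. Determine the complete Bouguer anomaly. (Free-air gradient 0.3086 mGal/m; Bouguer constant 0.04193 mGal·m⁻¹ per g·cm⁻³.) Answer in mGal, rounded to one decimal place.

-132.7

Free-air correction = 0.3086 × 3731.0 = 1151.39 mGal
Free-air anomaly = 980805.04 − 981604.70 + (1151.39) = 351.73 mGal
Bouguer slab correction = 0.04193 × 3.13 × 3731.0 = 489.66 mGal
Simple Bouguer anomaly = 351.73 − (489.66) = -137.93 mGal
Complete Bouguer anomaly = -137.93 + 5.23 = -132.70 mGal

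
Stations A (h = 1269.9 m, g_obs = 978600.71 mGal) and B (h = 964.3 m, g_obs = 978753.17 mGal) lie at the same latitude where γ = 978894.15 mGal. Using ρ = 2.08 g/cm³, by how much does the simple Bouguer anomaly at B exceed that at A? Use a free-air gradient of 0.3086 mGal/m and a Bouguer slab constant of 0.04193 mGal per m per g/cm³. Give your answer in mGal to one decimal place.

Δg_SB(A) = 978600.71 − 978894.15 + 0.3086×1269.9 − 0.04193×2.08×1269.9 = -12.30 mGal
Δg_SB(B) = 978753.17 − 978894.15 + 0.3086×964.3 − 0.04193×2.08×964.3 = 72.50 mGal
Difference = 72.50 − (-12.30) = 84.80 mGal

84.8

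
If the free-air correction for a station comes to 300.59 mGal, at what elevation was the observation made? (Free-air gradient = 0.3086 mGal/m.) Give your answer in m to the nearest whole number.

974

h = 300.59 / 0.3086 = 974.04 m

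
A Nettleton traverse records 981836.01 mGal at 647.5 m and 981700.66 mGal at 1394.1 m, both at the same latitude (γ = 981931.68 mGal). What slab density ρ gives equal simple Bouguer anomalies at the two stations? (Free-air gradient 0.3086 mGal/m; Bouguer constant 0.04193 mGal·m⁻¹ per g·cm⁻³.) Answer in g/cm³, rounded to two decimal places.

3.04

Δg_obs = 981700.66 − 981836.01 = -135.35 mGal over Δh = 1394.1 − 647.5 = 746.6 m
Equal Bouguer anomalies ⇒ Δg_obs + (0.3086 − 0.04193ρ)·Δh = 0
0.3086 − 0.04193ρ = −Δg_obs/Δh = 0.18129
ρ = (0.3086 − 0.18129) / 0.04193 = 3.04 g/cm³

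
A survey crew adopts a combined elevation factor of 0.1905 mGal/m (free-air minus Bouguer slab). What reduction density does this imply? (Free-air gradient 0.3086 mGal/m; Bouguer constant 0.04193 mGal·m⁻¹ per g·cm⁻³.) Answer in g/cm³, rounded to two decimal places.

0.1905 = 0.3086 − 0.04193 × ρ
ρ = (0.3086 − 0.1905) / 0.04193 = 2.82 g/cm³

2.82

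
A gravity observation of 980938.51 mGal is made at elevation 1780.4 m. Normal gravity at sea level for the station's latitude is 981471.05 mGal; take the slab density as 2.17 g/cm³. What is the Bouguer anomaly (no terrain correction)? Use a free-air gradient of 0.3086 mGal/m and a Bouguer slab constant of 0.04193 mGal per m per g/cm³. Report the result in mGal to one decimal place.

-145.1

Free-air correction = 0.3086 × 1780.4 = 549.43 mGal
Free-air anomaly = 980938.51 − 981471.05 + (549.43) = 16.89 mGal
Bouguer slab correction = 0.04193 × 2.17 × 1780.4 = 162.00 mGal
Simple Bouguer anomaly = 16.89 − (162.00) = -145.11 mGal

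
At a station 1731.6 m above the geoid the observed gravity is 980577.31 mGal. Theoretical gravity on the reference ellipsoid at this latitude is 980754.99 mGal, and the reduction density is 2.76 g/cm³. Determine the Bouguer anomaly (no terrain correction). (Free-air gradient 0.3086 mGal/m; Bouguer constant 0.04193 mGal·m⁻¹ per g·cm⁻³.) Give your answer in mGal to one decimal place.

Free-air correction = 0.3086 × 1731.6 = 534.37 mGal
Free-air anomaly = 980577.31 − 980754.99 + (534.37) = 356.69 mGal
Bouguer slab correction = 0.04193 × 2.76 × 1731.6 = 200.39 mGal
Simple Bouguer anomaly = 356.69 − (200.39) = 156.30 mGal

156.3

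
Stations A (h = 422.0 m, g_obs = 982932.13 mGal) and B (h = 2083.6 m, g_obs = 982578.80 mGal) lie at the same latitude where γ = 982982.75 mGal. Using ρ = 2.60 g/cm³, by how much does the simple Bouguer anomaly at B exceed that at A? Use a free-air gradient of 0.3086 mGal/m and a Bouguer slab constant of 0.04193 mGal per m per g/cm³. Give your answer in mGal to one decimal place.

Δg_SB(A) = 982932.13 − 982982.75 + 0.3086×422.0 − 0.04193×2.60×422.0 = 33.60 mGal
Δg_SB(B) = 982578.80 − 982982.75 + 0.3086×2083.6 − 0.04193×2.60×2083.6 = 11.90 mGal
Difference = 11.90 − (33.60) = -21.70 mGal

-21.7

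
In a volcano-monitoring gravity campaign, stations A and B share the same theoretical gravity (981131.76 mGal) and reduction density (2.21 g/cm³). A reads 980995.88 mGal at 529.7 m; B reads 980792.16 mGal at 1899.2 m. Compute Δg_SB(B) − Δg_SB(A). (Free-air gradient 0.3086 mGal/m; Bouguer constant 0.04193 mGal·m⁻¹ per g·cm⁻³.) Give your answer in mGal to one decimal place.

92.0

Δg_SB(A) = 980995.88 − 981131.76 + 0.3086×529.7 − 0.04193×2.21×529.7 = -21.50 mGal
Δg_SB(B) = 980792.16 − 981131.76 + 0.3086×1899.2 − 0.04193×2.21×1899.2 = 70.50 mGal
Difference = 70.50 − (-21.50) = 92.00 mGal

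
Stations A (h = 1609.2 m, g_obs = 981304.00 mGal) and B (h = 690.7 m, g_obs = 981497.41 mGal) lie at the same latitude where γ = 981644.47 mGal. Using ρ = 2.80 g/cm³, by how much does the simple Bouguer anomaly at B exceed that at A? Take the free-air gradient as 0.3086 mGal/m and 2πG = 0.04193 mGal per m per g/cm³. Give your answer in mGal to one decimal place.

Δg_SB(A) = 981304.00 − 981644.47 + 0.3086×1609.2 − 0.04193×2.80×1609.2 = -32.80 mGal
Δg_SB(B) = 981497.41 − 981644.47 + 0.3086×690.7 − 0.04193×2.80×690.7 = -15.00 mGal
Difference = -15.00 − (-32.80) = 17.80 mGal

17.8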